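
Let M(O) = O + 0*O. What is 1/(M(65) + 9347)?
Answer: 1/9412 ≈ 0.00010625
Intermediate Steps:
M(O) = O (M(O) = O + 0 = O)
1/(M(65) + 9347) = 1/(65 + 9347) = 1/9412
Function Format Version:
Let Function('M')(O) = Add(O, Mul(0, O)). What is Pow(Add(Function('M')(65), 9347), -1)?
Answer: Rational(1, 9412) ≈ 0.00010625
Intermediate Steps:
Function('M')(O) = O (Function('M')(O) = Add(O, 0) = O)
Pow(Add(Function('M')(65), 9347), -1) = Pow(Add(65, 9347), -1) = Pow(9412, -1) = Rational(1, 9412)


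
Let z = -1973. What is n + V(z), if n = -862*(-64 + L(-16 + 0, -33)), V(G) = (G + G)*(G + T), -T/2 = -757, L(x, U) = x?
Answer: 1880174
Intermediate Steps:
T = 1514 (T = -2*(-757) = 1514)
V(G) = 2*G*(1514 + G) (V(G) = (G + G)*(G + 1514) = (2*G)*(1514 + G) = 2*G*(1514 + G))
n = 68960 (n = -862*(-64 + (-16 + 0)) = -862*(-64 - 16) = -862*(-80) = 68960)
n + V(z) = 68960 + 2*(-1973)*(1514 - 1973) = 68960 + 2*(-1973)*(-459) = 68960 + 1811214 = 1880174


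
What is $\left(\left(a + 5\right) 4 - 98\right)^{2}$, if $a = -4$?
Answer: $8836$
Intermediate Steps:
$\left(\left(a + 5\right) 4 - 98\right)^{2} = \left(\left(-4 + 5\right) 4 - 98\right)^{2} = \left(1 \cdot 4 - 98\right)^{2} = \left(4 - 98\right)^{2} = \left(-94\right)^{2} = 8836$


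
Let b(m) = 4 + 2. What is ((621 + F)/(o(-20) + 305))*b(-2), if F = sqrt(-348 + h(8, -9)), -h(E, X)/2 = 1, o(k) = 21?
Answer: 1863/163 + 15*I*sqrt(14)/163 ≈ 11.429 + 0.34432*I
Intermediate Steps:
h(E, X) = -2 (h(E, X) = -2*1 = -2)
F = 5*I*sqrt(14) (F = sqrt(-348 - 2) = sqrt(-350) = 5*I*sqrt(14) ≈ 18.708*I)
b(m) = 6
((621 + F)/(o(-20) + 305))*b(-2) = ((621 + 5*I*sqrt(14))/(21 + 305))*6 = ((621 + 5*I*sqrt(14))/326)*6 = ((621 + 5*I*sqrt(14))*(1/326))*6 = (621/326 + 5*I*sqrt(14)/326)*6 = 1863/163 + 15*I*sqrt(14)/163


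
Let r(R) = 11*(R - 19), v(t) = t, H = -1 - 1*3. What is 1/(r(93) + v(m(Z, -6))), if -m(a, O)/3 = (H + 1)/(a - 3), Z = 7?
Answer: 4/3265 ≈ 0.0012251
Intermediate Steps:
H = -4 (H = -1 - 3 = -4)
m(a, O) = 9/(-3 + a) (m(a, O) = -3*(-4 + 1)/(a - 3) = -(-9)/(-3 + a) = 9/(-3 + a))
r(R) = -209 + 11*R (r(R) = 11*(-19 + R) = -209 + 11*R)
1/(r(93) + v(m(Z, -6))) = 1/((-209 + 11*93) + 9/(-3 + 7)) = 1/((-209 + 1023) + 9/4) = 1/(814 + 9*(¼)) = 1/(814 + 9/4) = 1/(3265/4) = 4/3265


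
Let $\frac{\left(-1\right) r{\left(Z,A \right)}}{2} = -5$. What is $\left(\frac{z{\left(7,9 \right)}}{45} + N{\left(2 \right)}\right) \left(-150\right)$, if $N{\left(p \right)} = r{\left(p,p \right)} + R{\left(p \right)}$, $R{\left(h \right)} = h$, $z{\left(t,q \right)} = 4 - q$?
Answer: $- \frac{5350}{3} \approx -1783.3$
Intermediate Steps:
$r{\left(Z,A \right)} = 10$ ($r{\left(Z,A \right)} = \left(-2\right) \left(-5\right) = 10$)
$N{\left(p \right)} = 10 + p$
$\left(\frac{z{\left(7,9 \right)}}{45} + N{\left(2 \right)}\right) \left(-150\right) = \left(\frac{4 - 9}{45} + \left(10 + 2\right)\right) \left(-150\right) = \left(\left(4 - 9\right) \frac{1}{45} + 12\right) \left(-150\right) = \left(\left(-5\right) \frac{1}{45} + 12\right) \left(-150\right) = \left(- \frac{1}{9} + 12\right) \left(-150\right) = \frac{107}{9} \left(-150\right) = - \frac{5350}{3}$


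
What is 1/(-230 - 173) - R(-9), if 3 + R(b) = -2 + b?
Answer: 5641/403 ≈ 13.998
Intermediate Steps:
R(b) = -5 + b (R(b) = -3 + (-2 + b) = -5 + b)
1/(-230 - 173) - R(-9) = 1/(-230 - 173) - (-5 - 9) = 1/(-403) - 1*(-14) = -1/403 + 14 = 5641/403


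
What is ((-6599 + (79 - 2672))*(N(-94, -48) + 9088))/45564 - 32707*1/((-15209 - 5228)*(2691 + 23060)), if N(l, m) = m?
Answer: -3644252237439201/1998259291039 ≈ -1823.7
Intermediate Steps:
((-6599 + (79 - 2672))*(N(-94, -48) + 9088))/45564 - 32707*1/((-15209 - 5228)*(2691 + 23060)) = ((-6599 + (79 - 2672))*(-48 + 9088))/45564 - 32707*1/((-15209 - 5228)*(2691 + 23060)) = ((-6599 - 2593)*9040)*(1/45564) - 32707/(25751*(-20437)) = -9192*9040*(1/45564) - 32707/(-526273187) = -83095680*1/45564 - 32707*(-1/526273187) = -6924640/3797 + 32707/526273187 = -3644252237439201/1998259291039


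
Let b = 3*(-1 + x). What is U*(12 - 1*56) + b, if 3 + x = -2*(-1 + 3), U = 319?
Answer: -14060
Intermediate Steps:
x = -7 (x = -3 - 2*(-1 + 3) = -3 - 2*2 = -3 - 4 = -7)
b = -24 (b = 3*(-1 - 7) = 3*(-8) = -24)
U*(12 - 1*56) + b = 319*(12 - 1*56) - 24 = 319*(12 - 56) - 24 = 319*(-44) - 24 = -14036 - 24 = -14060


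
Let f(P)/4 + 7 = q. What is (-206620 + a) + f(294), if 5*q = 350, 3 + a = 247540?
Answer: 41169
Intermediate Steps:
a = 247537 (a = -3 + 247540 = 247537)
q = 70 (q = (⅕)*350 = 70)
f(P) = 252 (f(P) = -28 + 4*70 = -28 + 280 = 252)
(-206620 + a) + f(294) = (-206620 + 247537) + 252 = 40917 + 252 = 41169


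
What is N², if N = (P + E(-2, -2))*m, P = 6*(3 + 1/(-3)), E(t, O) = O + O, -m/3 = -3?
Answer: 11664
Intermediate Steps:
m = 9 (m = -3*(-3) = 9)
E(t, O) = 2*O
P = 16 (P = 6*(3 - ⅓) = 6*(8/3) = 16)
N = 108 (N = (16 + 2*(-2))*9 = (16 - 4)*9 = 12*9 = 108)
N² = 108² = 11664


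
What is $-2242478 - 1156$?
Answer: $-2243634$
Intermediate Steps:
$-2242478 - 1156 = -2243634$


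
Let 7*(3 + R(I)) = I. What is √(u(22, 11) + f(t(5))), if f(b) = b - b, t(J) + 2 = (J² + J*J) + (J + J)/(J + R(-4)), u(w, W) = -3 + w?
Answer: √19 ≈ 4.3589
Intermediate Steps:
R(I) = -3 + I/7
t(J) = -2 + 2*J² + 2*J/(-25/7 + J) (t(J) = -2 + ((J² + J*J) + (J + J)/(J + (-3 + (⅐)*(-4)))) = -2 + ((J² + J²) + (2*J)/(J + (-3 - 4/7))) = -2 + (2*J² + (2*J)/(J - 25/7)) = -2 + (2*J² + (2*J)/(-25/7 + J)) = -2 + (2*J² + 2*J/(-25/7 + J)) = -2 + 2*J² + 2*J/(-25/7 + J))
f(b) = 0
√(u(22, 11) + f(t(5))) = √((-3 + 22) + 0) = √(19 + 0) = √19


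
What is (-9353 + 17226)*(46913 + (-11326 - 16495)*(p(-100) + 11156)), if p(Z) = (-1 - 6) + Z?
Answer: -2419745418868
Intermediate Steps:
p(Z) = -7 + Z
(-9353 + 17226)*(46913 + (-11326 - 16495)*(p(-100) + 11156)) = (-9353 + 17226)*(46913 + (-11326 - 16495)*((-7 - 100) + 11156)) = 7873*(46913 - 27821*(-107 + 11156)) = 7873*(46913 - 27821*11049) = 7873*(46913 - 307394229) = 7873*(-307347316) = -2419745418868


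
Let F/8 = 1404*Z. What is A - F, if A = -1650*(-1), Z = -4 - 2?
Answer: 69042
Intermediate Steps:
Z = -6
A = 1650
F = -67392 (F = 8*(1404*(-6)) = 8*(-8424) = -67392)
A - F = 1650 - 1*(-67392) = 1650 + 67392 = 69042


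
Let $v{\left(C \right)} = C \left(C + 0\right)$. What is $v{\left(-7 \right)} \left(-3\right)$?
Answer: $-147$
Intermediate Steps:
$v{\left(C \right)} = C^{2}$ ($v{\left(C \right)} = C C = C^{2}$)
$v{\left(-7 \right)} \left(-3\right) = \left(-7\right)^{2} \left(-3\right) = 49 \left(-3\right) = -147$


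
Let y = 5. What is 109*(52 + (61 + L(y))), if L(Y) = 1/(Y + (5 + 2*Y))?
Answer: 246449/20 ≈ 12322.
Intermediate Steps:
L(Y) = 1/(5 + 3*Y)
109*(52 + (61 + L(y))) = 109*(52 + (61 + 1/(5 + 3*5))) = 109*(52 + (61 + 1/(5 + 15))) = 109*(52 + (61 + 1/20)) = 109*(52 + 1221/20) = 109*(2261/20) = 246449/20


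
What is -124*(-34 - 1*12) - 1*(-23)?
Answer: 5727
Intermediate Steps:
-124*(-34 - 1*12) - 1*(-23) = -124*(-34 - 12) + 23 = -124*(-46) + 23 = 5704 + 23 = 5727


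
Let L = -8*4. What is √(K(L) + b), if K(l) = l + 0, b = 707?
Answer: 15*√3 ≈ 25.981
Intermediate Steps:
L = -32
K(l) = l
√(K(L) + b) = √(-32 + 707) = √675 = 15*√3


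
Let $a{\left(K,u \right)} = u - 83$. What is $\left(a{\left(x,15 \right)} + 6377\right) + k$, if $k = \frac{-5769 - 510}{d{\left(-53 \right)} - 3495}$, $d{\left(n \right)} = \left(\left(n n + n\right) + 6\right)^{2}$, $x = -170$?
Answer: $\frac{6872436966}{1089307} \approx 6309.0$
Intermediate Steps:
$a{\left(K,u \right)} = -83 + u$
$d{\left(n \right)} = \left(6 + n + n^{2}\right)^{2}$ ($d{\left(n \right)} = \left(\left(n^{2} + n\right) + 6\right)^{2} = \left(\left(n + n^{2}\right) + 6\right)^{2} = \left(6 + n + n^{2}\right)^{2}$)
$k = - \frac{897}{1089307}$ ($k = \frac{-5769 - 510}{\left(6 - 53 + \left(-53\right)^{2}\right)^{2} - 3495} = - \frac{6279}{\left(6 - 53 + 2809\right)^{2} - 3495} = - \frac{6279}{2762^{2} - 3495} = - \frac{6279}{7628644 - 3495} = - \frac{6279}{7625149} = \left(-6279\right) \frac{1}{7625149} = - \frac{897}{1089307} \approx -0.00082346$)
$\left(a{\left(x,15 \right)} + 6377\right) + k = \left(\left(-83 + 15\right) + 6377\right) - \frac{897}{1089307} = \left(-68 + 6377\right) - \frac{897}{1089307} = 6309 - \frac{897}{1089307} = \frac{6872436966}{1089307}$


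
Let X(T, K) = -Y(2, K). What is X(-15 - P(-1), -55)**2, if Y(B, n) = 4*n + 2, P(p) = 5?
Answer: 47524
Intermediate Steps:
Y(B, n) = 2 + 4*n
X(T, K) = -2 - 4*K (X(T, K) = -(2 + 4*K) = -2 - 4*K)
X(-15 - P(-1), -55)**2 = (-2 - 4*(-55))**2 = (-2 + 220)**2 = 218**2 = 47524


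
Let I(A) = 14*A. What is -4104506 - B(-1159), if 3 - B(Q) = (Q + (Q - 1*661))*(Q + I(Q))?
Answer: 47685406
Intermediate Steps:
B(Q) = 3 - 15*Q*(-661 + 2*Q) (B(Q) = 3 - (Q + (Q - 1*661))*(Q + 14*Q) = 3 - (Q + (Q - 661))*15*Q = 3 - (Q + (-661 + Q))*15*Q = 3 - (-661 + 2*Q)*15*Q = 3 - 15*Q*(-661 + 2*Q))
-4104506 - B(-1159) = -4104506 - (3 - 30*(-1159)² + 9915*(-1159)) = -4104506 - (3 - 30*1343281 - 11491485) = -4104506 - (3 - 40298430 - 11491485) = -4104506 - 1*(-51789912) = -4104506 + 51789912 = 47685406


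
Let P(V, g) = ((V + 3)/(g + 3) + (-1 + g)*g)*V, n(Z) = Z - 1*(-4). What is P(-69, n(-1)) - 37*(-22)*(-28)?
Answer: -22447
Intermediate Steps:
n(Z) = 4 + Z (n(Z) = Z + 4 = 4 + Z)
P(V, g) = V*(g*(-1 + g) + (3 + V)/(3 + g)) (P(V, g) = ((3 + V)/(3 + g) + g*(-1 + g))*V = (g*(-1 + g) + (3 + V)/(3 + g))*V = V*(g*(-1 + g) + (3 + V)/(3 + g)))
P(-69, n(-1)) - 37*(-22)*(-28) = -69*(3 - 69 + (4 - 1)³ - 3*(4 - 1) + 2*(4 - 1)²)/(3 + (4 - 1)) - 37*(-22)*(-28) = -69*(3 - 69 + 3³ - 3*3 + 2*3²)/(3 + 3) - (-814)*(-28) = -69*(3 - 69 + 27 - 9 + 2*9)/6 - 1*22792 = -69*⅙*(3 - 69 + 27 - 9 + 18) - 22792 = -69*⅙*(-30) - 22792 = 345 - 22792 = -22447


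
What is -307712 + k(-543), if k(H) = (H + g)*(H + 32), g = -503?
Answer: 226794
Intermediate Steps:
k(H) = (-503 + H)*(32 + H) (k(H) = (H - 503)*(H + 32) = (-503 + H)*(32 + H))
-307712 + k(-543) = -307712 + (-16096 + (-543)**2 - 471*(-543)) = -307712 + (-16096 + 294849 + 255753) = -307712 + 534506 = 226794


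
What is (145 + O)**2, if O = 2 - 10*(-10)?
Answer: 61009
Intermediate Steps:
O = 102 (O = 2 + 100 = 102)
(145 + O)**2 = (145 + 102)**2 = 247**2 = 61009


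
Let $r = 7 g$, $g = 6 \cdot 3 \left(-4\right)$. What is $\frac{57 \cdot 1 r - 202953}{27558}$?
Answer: $- \frac{77227}{9186} \approx -8.407$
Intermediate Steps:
$g = -72$ ($g = 18 \left(-4\right) = -72$)
$r = -504$ ($r = 7 \left(-72\right) = -504$)
$\frac{57 \cdot 1 r - 202953}{27558} = \frac{57 \cdot 1 \left(-504\right) - 202953}{27558} = \left(57 \left(-504\right) - 202953\right) \frac{1}{27558} = \left(-28728 - 202953\right) \frac{1}{27558} = \left(-231681\right) \frac{1}{27558} = - \frac{77227}{9186}$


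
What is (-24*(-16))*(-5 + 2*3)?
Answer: 384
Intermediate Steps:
(-24*(-16))*(-5 + 2*3) = 384*(-5 + 6) = 384*1 = 384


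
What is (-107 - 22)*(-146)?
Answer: 18834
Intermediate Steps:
(-107 - 22)*(-146) = -129*(-146) = 18834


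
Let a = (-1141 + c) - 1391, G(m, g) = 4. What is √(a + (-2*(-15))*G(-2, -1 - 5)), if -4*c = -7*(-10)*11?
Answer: I*√10418/2 ≈ 51.034*I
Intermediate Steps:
c = -385/2 (c = -(-7*(-10))*11/4 = -35*11/2 = -¼*770 = -385/2 ≈ -192.50)
a = -5449/2 (a = (-1141 - 385/2) - 1391 = -2667/2 - 1391 = -5449/2 ≈ -2724.5)
√(a + (-2*(-15))*G(-2, -1 - 5)) = √(-5449/2 - 2*(-15)*4) = √(-5449/2 + 30*4) = √(-5449/2 + 120) = √(-5209/2) = I*√10418/2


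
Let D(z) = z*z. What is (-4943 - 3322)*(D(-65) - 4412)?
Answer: 1545555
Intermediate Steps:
D(z) = z²
(-4943 - 3322)*(D(-65) - 4412) = (-4943 - 3322)*((-65)² - 4412) = -8265*(4225 - 4412) = -8265*(-187) = 1545555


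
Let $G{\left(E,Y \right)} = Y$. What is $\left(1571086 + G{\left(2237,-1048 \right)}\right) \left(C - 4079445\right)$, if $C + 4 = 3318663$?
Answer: $-1194462929868$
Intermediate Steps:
$C = 3318659$ ($C = -4 + 3318663 = 3318659$)
$\left(1571086 + G{\left(2237,-1048 \right)}\right) \left(C - 4079445\right) = \left(1571086 - 1048\right) \left(3318659 - 4079445\right) = 1570038 \left(-760786\right) = -1194462929868$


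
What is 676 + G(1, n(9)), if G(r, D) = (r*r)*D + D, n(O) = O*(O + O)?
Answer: 1000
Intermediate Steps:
n(O) = 2*O² (n(O) = O*(2*O) = 2*O²)
G(r, D) = D + D*r² (G(r, D) = r²*D + D = D*r² + D = D + D*r²)
676 + G(1, n(9)) = 676 + (2*9²)*(1 + 1²) = 676 + (2*81)*(1 + 1) = 676 + 162*2 = 676 + 324 = 1000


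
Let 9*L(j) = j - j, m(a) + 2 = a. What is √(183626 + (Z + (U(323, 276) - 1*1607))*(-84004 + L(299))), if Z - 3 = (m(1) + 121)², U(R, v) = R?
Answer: 5*I*√44074594 ≈ 33194.0*I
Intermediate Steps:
m(a) = -2 + a
L(j) = 0 (L(j) = (j - j)/9 = (⅑)*0 = 0)
Z = 14403 (Z = 3 + ((-2 + 1) + 121)² = 3 + (-1 + 121)² = 3 + 120² = 3 + 14400 = 14403)
√(183626 + (Z + (U(323, 276) - 1*1607))*(-84004 + L(299))) = √(183626 + (14403 + (323 - 1*1607))*(-84004 + 0)) = √(183626 + (14403 + (323 - 1607))*(-84004)) = √(183626 + (14403 - 1284)*(-84004)) = √(183626 + 13119*(-84004)) = √(183626 - 1102048476) = √(-1101864850) = 5*I*√44074594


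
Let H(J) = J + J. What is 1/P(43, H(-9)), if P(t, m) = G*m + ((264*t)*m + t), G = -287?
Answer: -1/199127 ≈ -5.0219e-6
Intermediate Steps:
H(J) = 2*J
P(t, m) = t - 287*m + 264*m*t (P(t, m) = -287*m + ((264*t)*m + t) = -287*m + (264*m*t + t) = -287*m + (t + 264*m*t) = t - 287*m + 264*m*t)
1/P(43, H(-9)) = 1/(43 - 574*(-9) + 264*(2*(-9))*43) = 1/(43 - 287*(-18) + 264*(-18)*43) = 1/(43 + 5166 - 204336) = 1/(-199127) = -1/199127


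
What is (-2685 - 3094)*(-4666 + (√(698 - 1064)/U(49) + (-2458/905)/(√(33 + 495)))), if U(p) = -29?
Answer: 26964814 + 7102391*√33/59730 + 5779*I*√366/29 ≈ 2.6966e+7 + 3812.4*I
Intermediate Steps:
(-2685 - 3094)*(-4666 + (√(698 - 1064)/U(49) + (-2458/905)/(√(33 + 495)))) = (-2685 - 3094)*(-4666 + (√(698 - 1064)/(-29) + (-2458/905)/(√(33 + 495)))) = -5779*(-4666 + (√(-366)*(-1/29) + (-2458*1/905)/(√528))) = -5779*(-4666 + ((I*√366)*(-1/29) - 2458*√33/132/905)) = -5779*(-4666 + (-I*√366/29 - 1229*√33/59730)) = -5779*(-4666 + (-1229*√33/59730 - I*√366/29)) = -5779*(-4666 - 1229*√33/59730 - I*√366/29) = 26964814 + 7102391*√33/59730 + 5779*I*√366/29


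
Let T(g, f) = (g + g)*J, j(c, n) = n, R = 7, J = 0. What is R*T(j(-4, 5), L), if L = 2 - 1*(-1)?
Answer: 0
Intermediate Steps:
L = 3 (L = 2 + 1 = 3)
T(g, f) = 0 (T(g, f) = (g + g)*0 = (2*g)*0 = 0)
R*T(j(-4, 5), L) = 7*0 = 0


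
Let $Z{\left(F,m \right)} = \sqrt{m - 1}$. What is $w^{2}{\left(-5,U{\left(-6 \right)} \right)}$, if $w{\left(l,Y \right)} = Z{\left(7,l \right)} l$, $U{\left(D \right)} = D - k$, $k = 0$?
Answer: $-150$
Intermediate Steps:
$U{\left(D \right)} = D$ ($U{\left(D \right)} = D - 0 = D + 0 = D$)
$Z{\left(F,m \right)} = \sqrt{-1 + m}$
$w{\left(l,Y \right)} = l \sqrt{-1 + l}$ ($w{\left(l,Y \right)} = \sqrt{-1 + l} l = l \sqrt{-1 + l}$)
$w^{2}{\left(-5,U{\left(-6 \right)} \right)} = \left(- 5 \sqrt{-1 - 5}\right)^{2} = \left(- 5 \sqrt{-6}\right)^{2} = \left(- 5 i \sqrt{6}\right)^{2} = -150$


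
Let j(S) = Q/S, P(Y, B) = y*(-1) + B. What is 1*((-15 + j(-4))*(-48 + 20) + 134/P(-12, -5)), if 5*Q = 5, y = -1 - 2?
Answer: 360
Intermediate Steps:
y = -3
Q = 1 (Q = (⅕)*5 = 1)
P(Y, B) = 3 + B (P(Y, B) = -3*(-1) + B = 3 + B)
j(S) = 1/S
1*((-15 + j(-4))*(-48 + 20) + 134/P(-12, -5)) = 1*((-15 + 1/(-4))*(-48 + 20) + 134/(3 - 5)) = 1*((-15 - ¼)*(-28) + 134/(-2)) = 1*(-61/4*(-28) + 134*(-½)) = 1*(427 - 67) = 1*360 = 360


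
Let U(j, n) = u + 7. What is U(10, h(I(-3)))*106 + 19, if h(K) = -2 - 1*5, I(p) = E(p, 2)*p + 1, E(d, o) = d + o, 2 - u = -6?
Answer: 1609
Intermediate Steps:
u = 8 (u = 2 - 1*(-6) = 2 + 6 = 8)
I(p) = 1 + p*(2 + p) (I(p) = (p + 2)*p + 1 = (2 + p)*p + 1 = p*(2 + p) + 1 = 1 + p*(2 + p))
h(K) = -7 (h(K) = -2 - 5 = -7)
U(j, n) = 15 (U(j, n) = 8 + 7 = 15)
U(10, h(I(-3)))*106 + 19 = 15*106 + 19 = 1590 + 19 = 1609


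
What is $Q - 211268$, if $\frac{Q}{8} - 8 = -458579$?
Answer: $-3879836$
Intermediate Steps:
$Q = -3668568$ ($Q = 64 + 8 \left(-458579\right) = 64 - 3668632 = -3668568$)
$Q - 211268 = -3668568 - 211268 = -3879836$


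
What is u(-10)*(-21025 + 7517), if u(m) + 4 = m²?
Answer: -1296768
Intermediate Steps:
u(m) = -4 + m²
u(-10)*(-21025 + 7517) = (-4 + (-10)²)*(-21025 + 7517) = (-4 + 100)*(-13508) = 96*(-13508) = -1296768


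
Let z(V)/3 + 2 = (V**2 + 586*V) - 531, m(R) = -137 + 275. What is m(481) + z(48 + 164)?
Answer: 506067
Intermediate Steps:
m(R) = 138
z(V) = -1599 + 3*V**2 + 1758*V (z(V) = -6 + 3*((V**2 + 586*V) - 531) = -6 + 3*(-531 + V**2 + 586*V) = -6 + (-1593 + 3*V**2 + 1758*V) = -1599 + 3*V**2 + 1758*V)
m(481) + z(48 + 164) = 138 + (-1599 + 3*(48 + 164)**2 + 1758*(48 + 164)) = 138 + (-1599 + 3*212**2 + 1758*212) = 138 + (-1599 + 3*44944 + 372696) = 138 + (-1599 + 134832 + 372696) = 138 + 505929 = 506067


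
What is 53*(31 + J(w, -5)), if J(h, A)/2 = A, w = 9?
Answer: 1113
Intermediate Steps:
J(h, A) = 2*A
53*(31 + J(w, -5)) = 53*(31 + 2*(-5)) = 53*(31 - 10) = 53*21 = 1113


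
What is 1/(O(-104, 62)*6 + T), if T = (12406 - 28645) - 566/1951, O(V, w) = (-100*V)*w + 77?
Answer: 1951/7517247307 ≈ 2.5954e-7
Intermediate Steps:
O(V, w) = 77 - 100*V*w (O(V, w) = -100*V*w + 77 = 77 - 100*V*w)
T = -31682855/1951 (T = -16239 - 566*1/1951 = -16239 - 566/1951 = -31682855/1951 ≈ -16239.)
1/(O(-104, 62)*6 + T) = 1/((77 - 100*(-104)*62)*6 - 31682855/1951) = 1/((77 + 644800)*6 - 31682855/1951) = 1/(644877*6 - 31682855/1951) = 1/(3869262 - 31682855/1951) = 1/(7517247307/1951) = 1951/7517247307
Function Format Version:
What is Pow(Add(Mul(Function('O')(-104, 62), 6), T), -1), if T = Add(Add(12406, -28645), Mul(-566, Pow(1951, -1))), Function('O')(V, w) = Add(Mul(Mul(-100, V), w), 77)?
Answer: Rational(1951, 7517247307) ≈ 2.5954e-7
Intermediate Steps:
Function('O')(V, w) = Add(77, Mul(-100, V, w)) (Function('O')(V, w) = Add(Mul(-100, V, w), 77) = Add(77, Mul(-100, V, w)))
T = Rational(-31682855, 1951) (T = Add(-16239, Mul(-566, Rational(1, 1951))) = Add(-16239, Rational(-566, 1951)) = Rational(-31682855, 1951) ≈ -16239.)
Pow(Add(Mul(Function('O')(-104, 62), 6), T), -1) = Pow(Add(Mul(Add(77, Mul(-100, -104, 62)), 6), Rational(-31682855, 1951)), -1) = Pow(Add(Mul(Add(77, 644800), 6), Rational(-31682855, 1951)), -1) = Pow(Add(Mul(644877, 6), Rational(-31682855, 1951)), -1) = Pow(Add(3869262, Rational(-31682855, 1951)), -1) = Pow(Rational(7517247307, 1951), -1) = Rational(1951, 7517247307)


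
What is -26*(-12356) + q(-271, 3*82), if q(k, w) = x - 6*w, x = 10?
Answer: 319790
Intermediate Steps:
q(k, w) = 10 - 6*w
-26*(-12356) + q(-271, 3*82) = -26*(-12356) + (10 - 18*82) = 321256 + (10 - 6*246) = 321256 + (10 - 1476) = 321256 - 1466 = 319790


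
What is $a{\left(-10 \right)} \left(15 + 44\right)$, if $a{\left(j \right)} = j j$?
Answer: $5900$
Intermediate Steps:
$a{\left(j \right)} = j^{2}$
$a{\left(-10 \right)} \left(15 + 44\right) = \left(-10\right)^{2} \left(15 + 44\right) = 100 \cdot 59 = 5900$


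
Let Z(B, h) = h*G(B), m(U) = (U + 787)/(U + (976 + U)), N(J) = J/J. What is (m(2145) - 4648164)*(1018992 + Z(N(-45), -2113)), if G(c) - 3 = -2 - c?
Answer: -12471050109659232/2633 ≈ -4.7364e+12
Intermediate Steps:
N(J) = 1
G(c) = 1 - c (G(c) = 3 + (-2 - c) = 1 - c)
m(U) = (787 + U)/(976 + 2*U)
Z(B, h) = h*(1 - B)
(m(2145) - 4648164)*(1018992 + Z(N(-45), -2113)) = ((787 + 2145)/(2*(488 + 2145)) - 4648164)*(1018992 - 2113*(1 - 1*1)) = ((1/2)*2932/2633 - 4648164)*(1018992 - 2113*(1 - 1)) = ((1/2)*(1/2633)*2932 - 4648164)*(1018992 - 2113*0) = (1466/2633 - 4648164)*(1018992 + 0) = -12238614346/2633*1018992 = -12471050109659232/2633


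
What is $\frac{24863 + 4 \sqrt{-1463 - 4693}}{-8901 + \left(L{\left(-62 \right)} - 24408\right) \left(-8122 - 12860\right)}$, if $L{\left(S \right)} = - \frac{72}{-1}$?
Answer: $\frac{24863}{510609051} + \frac{8 i \sqrt{19}}{56734339} \approx 4.8693 \cdot 10^{-5} + 6.1464 \cdot 10^{-7} i$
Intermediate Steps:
$L{\left(S \right)} = 72$ ($L{\left(S \right)} = \left(-72\right) \left(-1\right) = 72$)
$\frac{24863 + 4 \sqrt{-1463 - 4693}}{-8901 + \left(L{\left(-62 \right)} - 24408\right) \left(-8122 - 12860\right)} = \frac{24863 + 4 \sqrt{-1463 - 4693}}{-8901 + \left(72 - 24408\right) \left(-8122 - 12860\right)} = \frac{24863 + 4 \sqrt{-6156}}{-8901 - -510617952} = \frac{24863 + 4 \cdot 18 i \sqrt{19}}{-8901 + 510617952} = \frac{24863 + 72 i \sqrt{19}}{510609051} = \left(24863 + 72 i \sqrt{19}\right) \frac{1}{510609051} = \frac{24863}{510609051} + \frac{8 i \sqrt{19}}{56734339}$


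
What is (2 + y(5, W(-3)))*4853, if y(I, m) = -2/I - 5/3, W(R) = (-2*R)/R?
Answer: -4853/15 ≈ -323.53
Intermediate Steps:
W(R) = -2
y(I, m) = -5/3 - 2/I (y(I, m) = -2/I - 5*⅓ = -2/I - 5/3 = -5/3 - 2/I)
(2 + y(5, W(-3)))*4853 = (2 + (-5/3 - 2/5))*4853 = (2 + (-5/3 - 2*⅕))*4853 = (2 + (-5/3 - ⅖))*4853 = (2 - 31/15)*4853 = -1/15*4853 = -4853/15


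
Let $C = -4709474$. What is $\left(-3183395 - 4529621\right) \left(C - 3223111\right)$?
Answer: $61184155026360$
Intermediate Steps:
$\left(-3183395 - 4529621\right) \left(C - 3223111\right) = \left(-3183395 - 4529621\right) \left(-4709474 - 3223111\right) = \left(-7713016\right) \left(-7932585\right) = 61184155026360$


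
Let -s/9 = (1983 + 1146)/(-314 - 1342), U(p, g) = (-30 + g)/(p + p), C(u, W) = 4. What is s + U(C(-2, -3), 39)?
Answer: 417/23 ≈ 18.130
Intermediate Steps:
U(p, g) = (-30 + g)/(2*p) (U(p, g) = (-30 + g)/((2*p)) = (-30 + g)*(1/(2*p)) = (-30 + g)/(2*p))
s = 3129/184 (s = -9*(1983 + 1146)/(-314 - 1342) = -28161/(-1656) = -28161*(-1)/1656 = -9*(-1043/552) = 3129/184 ≈ 17.005)
s + U(C(-2, -3), 39) = 3129/184 + (1/2)*(-30 + 39)/4 = 3129/184 + (1/2)*(1/4)*9 = 3129/184 + 9/8 = 417/23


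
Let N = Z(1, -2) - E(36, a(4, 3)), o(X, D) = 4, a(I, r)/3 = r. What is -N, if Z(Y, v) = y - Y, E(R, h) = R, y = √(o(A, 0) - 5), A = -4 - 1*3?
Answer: 37 - I ≈ 37.0 - 1.0*I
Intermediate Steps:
a(I, r) = 3*r
A = -7 (A = -4 - 3 = -7)
y = I (y = √(4 - 5) = √(-1) = I ≈ 1.0*I)
Z(Y, v) = I - Y
N = -37 + I (N = (I - 1*1) - 1*36 = (I - 1) - 36 = (-1 + I) - 36 = -37 + I ≈ -37.0 + 1.0*I)
-N = -(-37 + I) = 37 - I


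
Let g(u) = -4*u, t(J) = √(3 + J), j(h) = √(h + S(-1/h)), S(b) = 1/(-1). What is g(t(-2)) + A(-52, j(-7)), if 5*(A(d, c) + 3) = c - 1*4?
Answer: -39/5 + 2*I*√2/5 ≈ -7.8 + 0.56569*I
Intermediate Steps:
S(b) = -1
j(h) = √(-1 + h) (j(h) = √(h - 1) = √(-1 + h))
A(d, c) = -19/5 + c/5 (A(d, c) = -3 + (c - 1*4)/5 = -3 + (c - 4)/5 = -3 + (-4 + c)/5 = -3 + (-⅘ + c/5) = -19/5 + c/5)
g(t(-2)) + A(-52, j(-7)) = -4*√(3 - 2) + (-19/5 + √(-1 - 7)/5) = -4*√1 + (-19/5 + √(-8)/5) = -4*1 + (-19/5 + (2*I*√2)/5) = -4 + (-19/5 + 2*I*√2/5) = -39/5 + 2*I*√2/5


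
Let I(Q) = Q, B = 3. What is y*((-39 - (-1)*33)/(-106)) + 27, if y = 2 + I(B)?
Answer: 1446/53 ≈ 27.283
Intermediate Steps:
y = 5 (y = 2 + 3 = 5)
y*((-39 - (-1)*33)/(-106)) + 27 = 5*((-39 - (-1)*33)/(-106)) + 27 = 5*((-39 - 1*(-33))*(-1/106)) + 27 = 5*((-39 + 33)*(-1/106)) + 27 = 5*(-6*(-1/106)) + 27 = 5*(3/53) + 27 = 15/53 + 27 = 1446/53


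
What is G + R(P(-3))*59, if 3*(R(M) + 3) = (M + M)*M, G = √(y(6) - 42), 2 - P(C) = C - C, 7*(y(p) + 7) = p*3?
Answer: -59/3 + 5*I*√91/7 ≈ -19.667 + 6.8139*I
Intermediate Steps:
y(p) = -7 + 3*p/7 (y(p) = -7 + (p*3)/7 = -7 + (3*p)/7 = -7 + 3*p/7)
P(C) = 2 (P(C) = 2 - (C - C) = 2 - 1*0 = 2 + 0 = 2)
G = 5*I*√91/7 (G = √((-7 + (3/7)*6) - 42) = √((-7 + 18/7) - 42) = √(-31/7 - 42) = √(-325/7) = 5*I*√91/7 ≈ 6.8139*I)
R(M) = -3 + 2*M²/3 (R(M) = -3 + ((M + M)*M)/3 = -3 + ((2*M)*M)/3 = -3 + (2*M²)/3 = -3 + 2*M²/3)
G + R(P(-3))*59 = 5*I*√91/7 + (-3 + (⅔)*2²)*59 = 5*I*√91/7 + (-3 + (⅔)*4)*59 = 5*I*√91/7 + (-3 + 8/3)*59 = 5*I*√91/7 - ⅓*59 = 5*I*√91/7 - 59/3 = -59/3 + 5*I*√91/7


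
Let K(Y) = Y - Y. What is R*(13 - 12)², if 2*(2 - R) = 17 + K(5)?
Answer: -13/2 ≈ -6.5000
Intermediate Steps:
K(Y) = 0
R = -13/2 (R = 2 - (17 + 0)/2 = 2 - ½*17 = 2 - 17/2 = -13/2 ≈ -6.5000)
R*(13 - 12)² = -13*(13 - 12)²/2 = -13/2*1² = -13/2*1 = -13/2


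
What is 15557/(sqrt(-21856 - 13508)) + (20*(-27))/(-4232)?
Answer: 135/1058 - 15557*I*sqrt(8841)/17682 ≈ 0.1276 - 82.727*I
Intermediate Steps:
15557/(sqrt(-21856 - 13508)) + (20*(-27))/(-4232) = 15557/(sqrt(-35364)) - 540*(-1/4232) = 15557/((2*I*sqrt(8841))) + 135/1058 = 15557*(-I*sqrt(8841)/17682) + 135/1058 = -15557*I*sqrt(8841)/17682 + 135/1058 = 135/1058 - 15557*I*sqrt(8841)/17682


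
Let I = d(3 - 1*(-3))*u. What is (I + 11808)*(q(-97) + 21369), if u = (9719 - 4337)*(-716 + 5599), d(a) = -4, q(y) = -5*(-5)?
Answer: -2248710845904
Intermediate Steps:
q(y) = 25
u = 26280306 (u = 5382*4883 = 26280306)
I = -105121224 (I = -4*26280306 = -105121224)
(I + 11808)*(q(-97) + 21369) = (-105121224 + 11808)*(25 + 21369) = -105109416*21394 = -2248710845904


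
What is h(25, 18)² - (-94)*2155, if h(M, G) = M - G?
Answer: 202619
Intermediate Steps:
h(25, 18)² - (-94)*2155 = (25 - 1*18)² - (-94)*2155 = (25 - 18)² - 1*(-202570) = 7² + 202570 = 49 + 202570 = 202619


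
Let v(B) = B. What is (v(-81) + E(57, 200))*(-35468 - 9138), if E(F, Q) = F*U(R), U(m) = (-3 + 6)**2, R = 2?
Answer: -19269792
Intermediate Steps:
U(m) = 9 (U(m) = 3**2 = 9)
E(F, Q) = 9*F (E(F, Q) = F*9 = 9*F)
(v(-81) + E(57, 200))*(-35468 - 9138) = (-81 + 9*57)*(-35468 - 9138) = (-81 + 513)*(-44606) = 432*(-44606) = -19269792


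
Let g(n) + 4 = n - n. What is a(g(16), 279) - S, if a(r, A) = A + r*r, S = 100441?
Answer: -100146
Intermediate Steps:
g(n) = -4 (g(n) = -4 + (n - n) = -4 + 0 = -4)
a(r, A) = A + r²
a(g(16), 279) - S = (279 + (-4)²) - 1*100441 = (279 + 16) - 100441 = 295 - 100441 = -100146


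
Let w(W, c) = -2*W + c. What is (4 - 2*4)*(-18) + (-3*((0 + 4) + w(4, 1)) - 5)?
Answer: 76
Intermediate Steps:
w(W, c) = c - 2*W
(4 - 2*4)*(-18) + (-3*((0 + 4) + w(4, 1)) - 5) = (4 - 2*4)*(-18) + (-3*((0 + 4) + (1 - 2*4)) - 5) = (4 - 8)*(-18) + (-3*(4 + (1 - 8)) - 5) = -4*(-18) + (-3*(4 - 7) - 5) = 72 + (-3*(-3) - 5) = 72 + (9 - 5) = 72 + 4 = 76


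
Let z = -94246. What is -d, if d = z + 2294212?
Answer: -2199966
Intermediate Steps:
d = 2199966 (d = -94246 + 2294212 = 2199966)
-d = -1*2199966 = -2199966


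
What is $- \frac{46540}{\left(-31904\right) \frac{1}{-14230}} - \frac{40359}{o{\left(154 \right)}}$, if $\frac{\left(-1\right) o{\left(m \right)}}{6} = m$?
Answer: $- \frac{144565461}{6979} \approx -20714.0$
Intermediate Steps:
$o{\left(m \right)} = - 6 m$
$- \frac{46540}{\left(-31904\right) \frac{1}{-14230}} - \frac{40359}{o{\left(154 \right)}} = - \frac{46540}{\left(-31904\right) \frac{1}{-14230}} - \frac{40359}{\left(-6\right) 154} = - \frac{46540}{\left(-31904\right) \left(- \frac{1}{14230}\right)} - \frac{40359}{-924} = - \frac{46540}{\frac{15952}{7115}} - - \frac{1223}{28} = \left(-46540\right) \frac{7115}{15952} + \frac{1223}{28} = - \frac{82783025}{3988} + \frac{1223}{28} = - \frac{144565461}{6979}$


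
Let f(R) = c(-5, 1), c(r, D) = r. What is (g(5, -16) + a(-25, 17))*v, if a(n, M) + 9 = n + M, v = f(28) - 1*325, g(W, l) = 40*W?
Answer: -60390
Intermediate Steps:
f(R) = -5
v = -330 (v = -5 - 1*325 = -5 - 325 = -330)
a(n, M) = -9 + M + n (a(n, M) = -9 + (n + M) = -9 + (M + n) = -9 + M + n)
(g(5, -16) + a(-25, 17))*v = (40*5 + (-9 + 17 - 25))*(-330) = (200 - 17)*(-330) = 183*(-330) = -60390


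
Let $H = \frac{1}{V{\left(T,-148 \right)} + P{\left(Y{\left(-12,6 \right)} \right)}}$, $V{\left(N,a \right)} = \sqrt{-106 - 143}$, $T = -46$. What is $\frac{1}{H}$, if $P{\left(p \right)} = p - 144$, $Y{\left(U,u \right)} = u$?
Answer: $-138 + i \sqrt{249} \approx -138.0 + 15.78 i$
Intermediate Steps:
$V{\left(N,a \right)} = i \sqrt{249}$ ($V{\left(N,a \right)} = \sqrt{-249} = i \sqrt{249}$)
$P{\left(p \right)} = -144 + p$ ($P{\left(p \right)} = p - 144 = -144 + p$)
$H = \frac{1}{-138 + i \sqrt{249}}$ ($H = \frac{1}{i \sqrt{249} + \left(-144 + 6\right)} = \frac{1}{i \sqrt{249} - 138} = \frac{1}{-138 + i \sqrt{249}} \approx -0.0071529 - 0.0008179 i$)
$\frac{1}{H} = \frac{1}{- \frac{46}{6431} - \frac{i \sqrt{249}}{19293}}$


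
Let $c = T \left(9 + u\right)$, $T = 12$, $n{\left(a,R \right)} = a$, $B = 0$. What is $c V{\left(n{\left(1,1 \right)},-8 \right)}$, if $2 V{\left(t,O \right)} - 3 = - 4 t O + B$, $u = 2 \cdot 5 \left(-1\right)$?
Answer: $-210$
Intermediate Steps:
$u = -10$ ($u = 10 \left(-1\right) = -10$)
$V{\left(t,O \right)} = \frac{3}{2} - 2 O t$ ($V{\left(t,O \right)} = \frac{3}{2} + \frac{- 4 t O + 0}{2} = \frac{3}{2} + \frac{- 4 O t + 0}{2} = \frac{3}{2} + \frac{\left(-4\right) O t}{2} = \frac{3}{2} - 2 O t$)
$c = -12$ ($c = 12 \left(9 - 10\right) = 12 \left(-1\right) = -12$)
$c V{\left(n{\left(1,1 \right)},-8 \right)} = - 12 \left(\frac{3}{2} - \left(-16\right) 1\right) = - 12 \left(\frac{3}{2} + 16\right) = \left(-12\right) \frac{35}{2} = -210$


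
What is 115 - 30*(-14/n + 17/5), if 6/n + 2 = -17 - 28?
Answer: -3277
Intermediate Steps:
n = -6/47 (n = 6/(-2 + (-17 - 28)) = 6/(-2 - 45) = 6/(-47) = 6*(-1/47) = -6/47 ≈ -0.12766)
115 - 30*(-14/n + 17/5) = 115 - 30*(-14/(-6/47) + 17/5) = 115 - 30*(-14*(-47/6) + 17*(⅕)) = 115 - 30*(329/3 + 17/5) = 115 - 30*1696/15 = 115 - 3392 = -3277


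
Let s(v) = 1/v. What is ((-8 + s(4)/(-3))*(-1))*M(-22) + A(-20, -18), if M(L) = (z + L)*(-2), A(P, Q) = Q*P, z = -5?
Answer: 1593/2 ≈ 796.50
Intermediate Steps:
A(P, Q) = P*Q
M(L) = 10 - 2*L (M(L) = (-5 + L)*(-2) = 10 - 2*L)
((-8 + s(4)/(-3))*(-1))*M(-22) + A(-20, -18) = ((-8 + 1/(4*(-3)))*(-1))*(10 - 2*(-22)) - 20*(-18) = ((-8 + (¼)*(-⅓))*(-1))*(10 + 44) + 360 = ((-8 - 1/12)*(-1))*54 + 360 = -97/12*(-1)*54 + 360 = (97/12)*54 + 360 = 873/2 + 360 = 1593/2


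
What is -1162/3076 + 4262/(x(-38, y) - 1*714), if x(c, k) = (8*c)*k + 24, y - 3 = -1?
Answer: -3654547/998162 ≈ -3.6613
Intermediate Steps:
y = 2 (y = 3 - 1 = 2)
x(c, k) = 24 + 8*c*k (x(c, k) = 8*c*k + 24 = 24 + 8*c*k)
-1162/3076 + 4262/(x(-38, y) - 1*714) = -1162/3076 + 4262/((24 + 8*(-38)*2) - 1*714) = -1162*1/3076 + 4262/((24 - 608) - 714) = -581/1538 + 4262/(-584 - 714) = -581/1538 + 4262/(-1298) = -581/1538 + 4262*(-1/1298) = -581/1538 - 2131/649 = -3654547/998162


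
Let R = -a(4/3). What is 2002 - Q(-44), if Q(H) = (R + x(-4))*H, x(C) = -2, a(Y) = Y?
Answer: 5566/3 ≈ 1855.3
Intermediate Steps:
R = -4/3 ≈ -1.3333
Q(H) = -10*H/3 (Q(H) = (-4/3 - 2)*H = -10*H/3)
2002 - Q(-44) = 2002 - (-10)*(-44)/3 = 2002 - 1*440/3 = 2002 - 440/3 = 5566/3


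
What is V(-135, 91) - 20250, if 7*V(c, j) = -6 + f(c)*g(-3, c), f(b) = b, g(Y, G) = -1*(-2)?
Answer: -142026/7 ≈ -20289.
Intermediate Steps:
g(Y, G) = 2
V(c, j) = -6/7 + 2*c/7 (V(c, j) = (-6 + c*2)/7 = (-6 + 2*c)/7 = -6/7 + 2*c/7)
V(-135, 91) - 20250 = (-6/7 + (2/7)*(-135)) - 20250 = (-6/7 - 270/7) - 20250 = -276/7 - 20250 = -142026/7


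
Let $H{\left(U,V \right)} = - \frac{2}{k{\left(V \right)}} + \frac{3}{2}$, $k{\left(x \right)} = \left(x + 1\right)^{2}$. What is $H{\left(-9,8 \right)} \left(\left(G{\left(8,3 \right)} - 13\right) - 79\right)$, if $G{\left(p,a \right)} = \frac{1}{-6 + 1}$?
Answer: $- \frac{110179}{810} \approx -136.02$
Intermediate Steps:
$k{\left(x \right)} = \left(1 + x\right)^{2}$
$G{\left(p,a \right)} = - \frac{1}{5}$ ($G{\left(p,a \right)} = \frac{1}{-5} = - \frac{1}{5}$)
$H{\left(U,V \right)} = \frac{3}{2} - \frac{2}{\left(1 + V\right)^{2}}$ ($H{\left(U,V \right)} = - \frac{2}{\left(1 + V\right)^{2}} + \frac{3}{2} = \frac{3}{2} - \frac{2}{\left(1 + V\right)^{2}}$)
$H{\left(-9,8 \right)} \left(\left(G{\left(8,3 \right)} - 13\right) - 79\right) = \left(\frac{3}{2} - \frac{2}{\left(1 + 8\right)^{2}}\right) \left(\left(- \frac{1}{5} - 13\right) - 79\right) = \left(\frac{3}{2} - \frac{2}{81}\right) \left(\left(- \frac{1}{5} - 13\right) - 79\right) = \left(\frac{3}{2} - \frac{2}{81}\right) \left(- \frac{66}{5} - 79\right) = \left(\frac{3}{2} - \frac{2}{81}\right) \left(- \frac{461}{5}\right) = \frac{239}{162} \left(- \frac{461}{5}\right) = - \frac{110179}{810}$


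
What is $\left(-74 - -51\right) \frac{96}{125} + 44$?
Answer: $\frac{3292}{125} \approx 26.336$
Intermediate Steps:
$\left(-74 - -51\right) \frac{96}{125} + 44 = \left(-74 + 51\right) 96 \cdot \frac{1}{125} + 44 = \left(-23\right) \frac{96}{125} + 44 = - \frac{2208}{125} + 44 = \frac{3292}{125}$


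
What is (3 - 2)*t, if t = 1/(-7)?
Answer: -1/7 ≈ -0.14286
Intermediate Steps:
t = -1/7 ≈ -0.14286
(3 - 2)*t = (3 - 2)*(-1/7) = 1*(-1/7) = -1/7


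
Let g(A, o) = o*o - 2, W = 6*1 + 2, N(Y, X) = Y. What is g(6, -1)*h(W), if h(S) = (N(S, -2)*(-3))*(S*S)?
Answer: 1536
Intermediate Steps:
W = 8 (W = 6 + 2 = 8)
g(A, o) = -2 + o² (g(A, o) = o² - 2 = -2 + o²)
h(S) = -3*S³ (h(S) = (S*(-3))*(S*S) = (-3*S)*S² = -3*S³)
g(6, -1)*h(W) = (-2 + (-1)²)*(-3*8³) = (-2 + 1)*(-3*512) = -1*(-1536) = 1536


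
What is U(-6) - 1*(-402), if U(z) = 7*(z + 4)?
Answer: 388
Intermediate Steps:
U(z) = 28 + 7*z (U(z) = 7*(4 + z) = 28 + 7*z)
U(-6) - 1*(-402) = (28 + 7*(-6)) - 1*(-402) = (28 - 42) + 402 = -14 + 402 = 388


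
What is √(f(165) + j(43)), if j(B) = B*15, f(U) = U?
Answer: 9*√10 ≈ 28.461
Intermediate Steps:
j(B) = 15*B
√(f(165) + j(43)) = √(165 + 15*43) = √(165 + 645) = √810 = 9*√10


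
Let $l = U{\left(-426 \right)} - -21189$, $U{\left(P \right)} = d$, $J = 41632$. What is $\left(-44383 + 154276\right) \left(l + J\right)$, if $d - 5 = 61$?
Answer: $6910841091$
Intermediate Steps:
$d = 66$ ($d = 5 + 61 = 66$)
$U{\left(P \right)} = 66$
$l = 21255$ ($l = 66 - -21189 = 66 + 21189 = 21255$)
$\left(-44383 + 154276\right) \left(l + J\right) = \left(-44383 + 154276\right) \left(21255 + 41632\right) = 109893 \cdot 62887 = 6910841091$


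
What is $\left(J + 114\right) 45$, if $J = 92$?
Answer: $9270$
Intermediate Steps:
$\left(J + 114\right) 45 = \left(92 + 114\right) 45 = 206 \cdot 45 = 9270$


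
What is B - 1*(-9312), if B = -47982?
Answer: -38670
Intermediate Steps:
B - 1*(-9312) = -47982 - 1*(-9312) = -47982 + 9312 = -38670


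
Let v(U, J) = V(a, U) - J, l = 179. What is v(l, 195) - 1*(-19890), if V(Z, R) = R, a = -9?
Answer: 19874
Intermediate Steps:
v(U, J) = U - J
v(l, 195) - 1*(-19890) = (179 - 1*195) - 1*(-19890) = (179 - 195) + 19890 = -16 + 19890 = 19874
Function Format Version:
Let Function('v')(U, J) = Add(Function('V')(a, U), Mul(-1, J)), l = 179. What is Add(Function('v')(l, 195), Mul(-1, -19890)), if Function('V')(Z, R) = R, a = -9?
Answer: 19874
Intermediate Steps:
Function('v')(U, J) = Add(U, Mul(-1, J))
Add(Function('v')(l, 195), Mul(-1, -19890)) = Add(Add(179, Mul(-1, 195)), Mul(-1, -19890)) = Add(Add(179, -195), 19890) = Add(-16, 19890) = 19874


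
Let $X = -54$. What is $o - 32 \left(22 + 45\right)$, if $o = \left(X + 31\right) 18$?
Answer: $-2558$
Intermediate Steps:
$o = -414$ ($o = \left(-54 + 31\right) 18 = \left(-23\right) 18 = -414$)
$o - 32 \left(22 + 45\right) = -414 - 32 \left(22 + 45\right) = -414 - 2144 = -2558$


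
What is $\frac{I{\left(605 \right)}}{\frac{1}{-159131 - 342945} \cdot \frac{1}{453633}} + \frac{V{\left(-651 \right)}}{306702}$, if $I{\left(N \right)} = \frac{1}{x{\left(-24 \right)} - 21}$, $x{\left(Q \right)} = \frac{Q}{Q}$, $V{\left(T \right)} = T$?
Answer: $\frac{5821159030916233}{511170} \approx 1.1388 \cdot 10^{10}$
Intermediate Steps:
$x{\left(Q \right)} = 1$
$I{\left(N \right)} = - \frac{1}{20}$ ($I{\left(N \right)} = \frac{1}{1 - 21} = \frac{1}{-20} = - \frac{1}{20}$)
$\frac{I{\left(605 \right)}}{\frac{1}{-159131 - 342945} \cdot \frac{1}{453633}} + \frac{V{\left(-651 \right)}}{306702} = - \frac{1}{20 \frac{1}{\left(-159131 - 342945\right) 453633}} - \frac{651}{306702} = - \frac{1}{20 \frac{1}{-502076} \cdot \frac{1}{453633}} - \frac{217}{102234} = - \frac{1}{20 \left(\left(- \frac{1}{502076}\right) \frac{1}{453633}\right)} - \frac{217}{102234} = - \frac{1}{20 \left(- \frac{1}{227758242108}\right)} - \frac{217}{102234} = \left(- \frac{1}{20}\right) \left(-227758242108\right) - \frac{217}{102234} = \frac{56939560527}{5} - \frac{217}{102234} = \frac{5821159030916233}{511170}$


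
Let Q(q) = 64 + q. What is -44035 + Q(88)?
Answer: -43883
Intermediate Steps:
-44035 + Q(88) = -44035 + (64 + 88) = -44035 + 152 = -43883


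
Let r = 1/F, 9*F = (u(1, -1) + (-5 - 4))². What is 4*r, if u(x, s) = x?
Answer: 9/16 ≈ 0.56250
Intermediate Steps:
F = 64/9 (F = (1 + (-5 - 4))²/9 = (1 - 9)²/9 = (⅑)*(-8)² = (⅑)*64 = 64/9 ≈ 7.1111)
r = 9/64 (r = 1/(64/9) = 9/64 ≈ 0.14063)
4*r = 4*(9/64) = 9/16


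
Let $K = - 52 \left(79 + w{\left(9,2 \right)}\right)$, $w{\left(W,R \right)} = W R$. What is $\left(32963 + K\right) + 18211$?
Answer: $46130$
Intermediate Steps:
$w{\left(W,R \right)} = R W$
$K = -5044$ ($K = - 52 \left(79 + 2 \cdot 9\right) = - 52 \left(79 + 18\right) = \left(-52\right) 97 = -5044$)
$\left(32963 + K\right) + 18211 = \left(32963 - 5044\right) + 18211 = 27919 + 18211 = 46130$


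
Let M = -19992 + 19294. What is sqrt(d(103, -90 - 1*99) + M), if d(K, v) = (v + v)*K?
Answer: 4*I*sqrt(2477) ≈ 199.08*I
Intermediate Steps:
d(K, v) = 2*K*v (d(K, v) = (2*v)*K = 2*K*v)
M = -698
sqrt(d(103, -90 - 1*99) + M) = sqrt(2*103*(-90 - 1*99) - 698) = sqrt(2*103*(-90 - 99) - 698) = sqrt(2*103*(-189) - 698) = sqrt(-38934 - 698) = sqrt(-39632) = 4*I*sqrt(2477)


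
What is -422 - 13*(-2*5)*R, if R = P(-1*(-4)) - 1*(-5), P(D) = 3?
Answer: 618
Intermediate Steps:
R = 8 (R = 3 - 1*(-5) = 3 + 5 = 8)
-422 - 13*(-2*5)*R = -422 - 13*(-2*5)*8 = -422 - (-130)*8 = -422 - 13*(-80) = -422 + 1040 = 618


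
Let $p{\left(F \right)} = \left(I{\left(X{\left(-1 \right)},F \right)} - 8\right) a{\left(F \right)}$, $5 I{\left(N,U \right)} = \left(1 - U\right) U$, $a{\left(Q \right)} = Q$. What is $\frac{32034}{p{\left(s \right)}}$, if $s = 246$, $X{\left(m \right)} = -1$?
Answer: $- \frac{5339}{494542} \approx -0.010796$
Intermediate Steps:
$I{\left(N,U \right)} = \frac{U \left(1 - U\right)}{5}$ ($I{\left(N,U \right)} = \frac{\left(1 - U\right) U}{5} = \frac{U \left(1 - U\right)}{5}$)
$p{\left(F \right)} = F \left(-8 + \frac{F \left(1 - F\right)}{5}\right)$ ($p{\left(F \right)} = \left(\frac{F \left(1 - F\right)}{5} - 8\right) F = \left(-8 + \frac{F \left(1 - F\right)}{5}\right) F = F \left(-8 + \frac{F \left(1 - F\right)}{5}\right)$)
$\frac{32034}{p{\left(s \right)}} = \frac{32034}{\frac{1}{5} \cdot 246 \left(-40 + 246 - 246^{2}\right)} = \frac{32034}{\frac{1}{5} \cdot 246 \left(-40 + 246 - 60516\right)} = \frac{32034}{\frac{1}{5} \cdot 246 \left(-60310\right)} = \frac{32034}{-2967252} = 32034 \left(- \frac{1}{2967252}\right) = - \frac{5339}{494542}$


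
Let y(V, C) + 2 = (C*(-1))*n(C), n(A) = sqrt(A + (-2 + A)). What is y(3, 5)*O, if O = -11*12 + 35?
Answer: 194 + 970*sqrt(2) ≈ 1565.8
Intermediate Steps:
n(A) = sqrt(-2 + 2*A)
y(V, C) = -2 - C*sqrt(-2 + 2*C) (y(V, C) = -2 + (C*(-1))*sqrt(-2 + 2*C) = -2 + (-C)*sqrt(-2 + 2*C) = -2 - C*sqrt(-2 + 2*C))
O = -97 (O = -132 + 35 = -97)
y(3, 5)*O = (-2 - 1*5*sqrt(-2 + 2*5))*(-97) = (-2 - 1*5*sqrt(-2 + 10))*(-97) = (-2 - 1*5*sqrt(8))*(-97) = (-2 - 1*5*2*sqrt(2))*(-97) = (-2 - 10*sqrt(2))*(-97) = 194 + 970*sqrt(2)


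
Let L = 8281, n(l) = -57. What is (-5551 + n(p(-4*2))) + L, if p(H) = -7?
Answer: 2673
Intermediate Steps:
(-5551 + n(p(-4*2))) + L = (-5551 - 57) + 8281 = -5608 + 8281 = 2673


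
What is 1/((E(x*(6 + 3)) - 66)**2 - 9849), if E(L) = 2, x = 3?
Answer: -1/5753 ≈ -0.00017382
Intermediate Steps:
1/((E(x*(6 + 3)) - 66)**2 - 9849) = 1/((2 - 66)**2 - 9849) = 1/((-64)**2 - 9849) = 1/(4096 - 9849) = 1/(-5753) = -1/5753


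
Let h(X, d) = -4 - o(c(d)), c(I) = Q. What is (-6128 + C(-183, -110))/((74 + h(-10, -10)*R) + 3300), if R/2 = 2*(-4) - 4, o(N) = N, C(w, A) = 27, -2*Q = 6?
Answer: -6101/3398 ≈ -1.7955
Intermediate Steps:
Q = -3 (Q = -½*6 = -3)
c(I) = -3
h(X, d) = -1 (h(X, d) = -4 - 1*(-3) = -4 + 3 = -1)
R = -24 (R = 2*(2*(-4) - 4) = 2*(-8 - 4) = 2*(-12) = -24)
(-6128 + C(-183, -110))/((74 + h(-10, -10)*R) + 3300) = (-6128 + 27)/((74 - 1*(-24)) + 3300) = -6101/((74 + 24) + 3300) = -6101/(98 + 3300) = -6101/3398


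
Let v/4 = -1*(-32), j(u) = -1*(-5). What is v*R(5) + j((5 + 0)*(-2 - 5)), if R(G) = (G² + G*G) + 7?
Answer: 7301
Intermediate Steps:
j(u) = 5
R(G) = 7 + 2*G² (R(G) = (G² + G²) + 7 = 2*G² + 7 = 7 + 2*G²)
v = 128 (v = 4*(-1*(-32)) = 4*32 = 128)
v*R(5) + j((5 + 0)*(-2 - 5)) = 128*(7 + 2*5²) + 5 = 128*(7 + 2*25) + 5 = 128*(7 + 50) + 5 = 128*57 + 5 = 7296 + 5 = 7301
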